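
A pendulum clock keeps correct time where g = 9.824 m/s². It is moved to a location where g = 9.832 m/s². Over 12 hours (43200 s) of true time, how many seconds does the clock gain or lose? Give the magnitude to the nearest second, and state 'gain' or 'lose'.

gain 18 s

The clock's period scales as T ∝ 1/√g, so T'/T = √(9.824/9.832) = 0.999593.
In 43200 s of true time the clock registers 43200/0.999593 = 43217.6 s, so it gains 18 s.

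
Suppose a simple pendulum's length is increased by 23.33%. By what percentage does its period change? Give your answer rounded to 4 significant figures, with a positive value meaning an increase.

11.05%

T ∝ √L, so T'/T = √(1.2333) = 1.1105.
Percentage change in T = (1.1105 − 1) × 100% = 11.05%.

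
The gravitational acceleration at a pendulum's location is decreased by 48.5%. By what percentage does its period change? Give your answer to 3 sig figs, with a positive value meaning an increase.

T ∝ 1/√g, so T'/T = 1/√(0.5150) = 1.393.
Percentage change in T = (1.393 − 1) × 100% = 39.3%.

39.3%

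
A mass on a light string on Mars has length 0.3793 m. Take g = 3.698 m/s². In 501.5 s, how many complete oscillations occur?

T = 2π√(L/g) = 2π√(0.3793/3.698) = 2.0123 s.
Number of complete oscillations = ⌊501.5/2.0123⌋ = ⌊249.22⌋ = 249.

249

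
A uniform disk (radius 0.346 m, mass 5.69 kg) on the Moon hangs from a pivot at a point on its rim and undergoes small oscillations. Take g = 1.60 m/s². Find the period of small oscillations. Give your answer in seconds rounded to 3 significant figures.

3.58 s

I_cm = ½mr² = 0.3406 kg·m². The pivot is at distance d = 0.346 m from the centre of mass.
By the parallel-axis theorem, I = I_cm + md² = 0.3406 + 0.6812 = 1.022 kg·m².
T = 2π√(I/(mgd)) = 2π√(1.022/(5.69 × 1.60 × 0.346)) = 3.58 s.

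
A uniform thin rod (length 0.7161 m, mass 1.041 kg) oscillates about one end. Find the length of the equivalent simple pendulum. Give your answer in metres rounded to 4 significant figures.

0.4774 m

The equivalent simple-pendulum length is L_eq = I/(md), where I is about the pivot and d = 0.35805 m.
I_cm = (1/12)mL² = 0.044485 kg·m², so I = I_cm + md² = 0.044485 + 0.13346 = 0.17794 kg·m².
L_eq = 0.17794/(1.041 × 0.35805) = 0.4774 m.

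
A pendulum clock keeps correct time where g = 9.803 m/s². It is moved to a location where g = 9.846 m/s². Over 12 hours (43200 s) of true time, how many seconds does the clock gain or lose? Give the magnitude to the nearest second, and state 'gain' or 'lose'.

gain 95 s

The clock's period scales as T ∝ 1/√g, so T'/T = √(9.803/9.846) = 0.997814.
In 43200 s of true time the clock registers 43200/0.997814 = 43294.6 s, so it gains 95 s.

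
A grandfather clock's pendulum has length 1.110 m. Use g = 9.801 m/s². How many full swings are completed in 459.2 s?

217

T = 2π√(L/g) = 2π√(1.110/9.801) = 2.1145 s.
Number of complete oscillations = ⌊459.2/2.1145⌋ = ⌊217.17⌋ = 217.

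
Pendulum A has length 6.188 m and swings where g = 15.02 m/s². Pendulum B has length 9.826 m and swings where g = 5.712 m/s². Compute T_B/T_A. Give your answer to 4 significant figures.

T = 2π√(L/g), so T_B/T_A = √((L_B/g_B)/(L_A/g_A)) = √((9.826/5.712)/(6.188/15.02)) = 2.043.

2.043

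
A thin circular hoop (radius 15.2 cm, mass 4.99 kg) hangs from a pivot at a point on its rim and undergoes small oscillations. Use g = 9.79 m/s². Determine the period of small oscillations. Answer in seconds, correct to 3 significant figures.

1.11 s

I_cm = mr² = 0.1153 kg·m². The pivot is at distance d = 0.152 m from the centre of mass.
By the parallel-axis theorem, I = I_cm + md² = 0.1153 + 0.1153 = 0.2306 kg·m².
T = 2π√(I/(mgd)) = 2π√(0.2306/(4.99 × 9.79 × 0.152)) = 1.11 s.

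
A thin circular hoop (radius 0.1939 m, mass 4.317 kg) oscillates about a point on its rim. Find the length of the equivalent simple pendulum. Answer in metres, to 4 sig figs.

0.3878 m

The equivalent simple-pendulum length is L_eq = I/(md), where I is about the pivot and d = 0.19390 m.
I_cm = mR² = 0.16231 kg·m², so I = I_cm + md² = 0.16231 + 0.16231 = 0.32461 kg·m².
L_eq = 0.32461/(4.317 × 0.19390) = 0.3878 m.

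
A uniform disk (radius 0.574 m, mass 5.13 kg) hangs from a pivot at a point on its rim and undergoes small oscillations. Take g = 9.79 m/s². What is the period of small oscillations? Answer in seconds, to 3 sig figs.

1.86 s

I_cm = ½mr² = 0.8451 kg·m². The pivot is at distance d = 0.574 m from the centre of mass.
By the parallel-axis theorem, I = I_cm + md² = 0.8451 + 1.690 = 2.535 kg·m².
T = 2π√(I/(mgd)) = 2π√(2.535/(5.13 × 9.79 × 0.574)) = 1.86 s.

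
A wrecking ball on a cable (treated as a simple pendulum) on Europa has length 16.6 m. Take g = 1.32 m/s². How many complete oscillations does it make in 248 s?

T = 2π√(L/g) = 2π√(16.6/1.32) = 22.28 s.
Number of complete oscillations = ⌊248/22.28⌋ = ⌊11.13⌋ = 11.

11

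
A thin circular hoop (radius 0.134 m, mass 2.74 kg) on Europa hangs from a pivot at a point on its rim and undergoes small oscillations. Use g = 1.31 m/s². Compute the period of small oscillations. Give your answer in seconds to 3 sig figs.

I_cm = mr² = 0.04920 kg·m². The pivot is at distance d = 0.134 m from the centre of mass.
By the parallel-axis theorem, I = I_cm + md² = 0.04920 + 0.04920 = 0.09840 kg·m².
T = 2π√(I/(mgd)) = 2π√(0.09840/(2.74 × 1.31 × 0.134)) = 2.84 s.

2.84 s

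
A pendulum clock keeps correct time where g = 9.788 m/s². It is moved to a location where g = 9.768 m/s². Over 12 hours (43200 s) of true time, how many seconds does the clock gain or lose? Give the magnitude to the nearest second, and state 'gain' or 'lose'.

The clock's period scales as T ∝ 1/√g, so T'/T = √(9.788/9.768) = 1.00102.
In 43200 s of true time the clock registers 43200/1.00102 = 43155.8 s, so it loses 44 s.

lose 44 s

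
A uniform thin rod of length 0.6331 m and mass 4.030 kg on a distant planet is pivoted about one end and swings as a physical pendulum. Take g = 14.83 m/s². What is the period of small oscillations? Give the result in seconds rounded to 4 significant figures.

For a physical pendulum T = 2π√(I/(mgd)), with d = 0.31655 m from pivot to centre of mass.
I_cm = mL²/12 = 4.030 × 0.6331²/12 = 0.13461 kg·m²; I = I_cm + md² = 0.13461 + 4.030 × 0.31655² = 0.53843 kg·m².
T = 2π√(0.53843/(4.030 × 14.83 × 0.31655)) = 1.060 s.

1.060 s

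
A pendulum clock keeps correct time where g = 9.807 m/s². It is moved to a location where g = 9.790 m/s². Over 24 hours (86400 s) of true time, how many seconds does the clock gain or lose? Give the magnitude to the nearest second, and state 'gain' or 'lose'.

lose 75 s

The clock's period scales as T ∝ 1/√g, so T'/T = √(9.807/9.790) = 1.00087.
In 86400 s of true time the clock registers 86400/1.00087 = 86325.1 s, so it loses 75 s.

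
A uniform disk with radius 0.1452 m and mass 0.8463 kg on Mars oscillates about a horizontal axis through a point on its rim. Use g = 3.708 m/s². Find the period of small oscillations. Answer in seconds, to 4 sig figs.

I_cm = ½mr² = 0.0089213 kg·m². The pivot is at distance d = 0.1452 m from the centre of mass.
By the parallel-axis theorem, I = I_cm + md² = 0.0089213 + 0.017843 = 0.026764 kg·m².
T = 2π√(I/(mgd)) = 2π√(0.026764/(0.8463 × 3.708 × 0.1452)) = 1.523 s.

1.523 s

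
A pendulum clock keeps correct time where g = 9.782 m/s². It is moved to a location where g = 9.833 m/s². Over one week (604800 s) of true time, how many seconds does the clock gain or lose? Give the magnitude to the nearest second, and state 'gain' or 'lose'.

The clock's period scales as T ∝ 1/√g, so T'/T = √(9.782/9.833) = 0.997403.
In 604800 s of true time the clock registers 604800/0.997403 = 606374.6 s, so it gains 1575 s.

gain 1575 s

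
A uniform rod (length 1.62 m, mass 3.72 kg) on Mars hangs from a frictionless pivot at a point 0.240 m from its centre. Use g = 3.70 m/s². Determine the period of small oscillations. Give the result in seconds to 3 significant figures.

For a physical pendulum T = 2π√(I/(mgd)), with d = 0.2400 m from pivot to centre of mass.
I_cm = mL²/12 = 3.72 × 1.62²/12 = 0.8136 kg·m²; I = I_cm + md² = 0.8136 + 3.72 × 0.2400² = 1.028 kg·m².
T = 2π√(1.028/(3.72 × 3.70 × 0.2400)) = 3.50 s.

3.50 s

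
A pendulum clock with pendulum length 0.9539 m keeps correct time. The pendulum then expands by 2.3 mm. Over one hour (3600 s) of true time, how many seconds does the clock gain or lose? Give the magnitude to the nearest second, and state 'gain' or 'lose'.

lose 4 s

T ∝ √L, so T'/T = √(0.95620/0.9539) = 1.00120.
In 3600 s of true time the clock registers 3600/1.00120 = 3595.7 s, so it loses 4 s.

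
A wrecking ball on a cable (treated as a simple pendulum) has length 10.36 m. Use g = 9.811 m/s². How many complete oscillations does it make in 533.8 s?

82

T = 2π√(L/g) = 2π√(10.36/9.811) = 6.4566 s.
Number of complete oscillations = ⌊533.8/6.4566⌋ = ⌊82.675⌋ = 82.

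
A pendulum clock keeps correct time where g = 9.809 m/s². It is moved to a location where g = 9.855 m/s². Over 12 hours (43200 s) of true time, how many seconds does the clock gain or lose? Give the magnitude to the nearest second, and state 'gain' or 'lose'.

The clock's period scales as T ∝ 1/√g, so T'/T = √(9.809/9.855) = 0.997663.
In 43200 s of true time the clock registers 43200/0.997663 = 43301.2 s, so it gains 101 s.

gain 101 s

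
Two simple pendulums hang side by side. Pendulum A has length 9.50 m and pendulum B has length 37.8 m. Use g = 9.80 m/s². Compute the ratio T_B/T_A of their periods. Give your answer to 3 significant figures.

1.99

T ∝ √L, so T_B/T_A = √(L_B/L_A) = √(37.8/9.50) = 1.99.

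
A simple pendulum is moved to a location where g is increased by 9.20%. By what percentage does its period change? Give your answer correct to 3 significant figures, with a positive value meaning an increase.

-4.31%

T ∝ 1/√g, so T'/T = 1/√(1.092) = 0.9569.
Percentage change in T = (0.9569 − 1) × 100% = -4.31%.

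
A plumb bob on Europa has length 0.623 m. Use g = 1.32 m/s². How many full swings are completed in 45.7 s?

T = 2π√(L/g) = 2π√(0.623/1.32) = 4.317 s.
Number of complete oscillations = ⌊45.7/4.317⌋ = ⌊10.59⌋ = 10.

10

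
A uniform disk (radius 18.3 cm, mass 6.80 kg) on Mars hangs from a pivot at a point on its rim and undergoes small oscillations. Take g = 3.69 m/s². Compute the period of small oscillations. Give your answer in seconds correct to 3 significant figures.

1.71 s

I_cm = ½mr² = 0.1139 kg·m². The pivot is at distance d = 0.183 m from the centre of mass.
By the parallel-axis theorem, I = I_cm + md² = 0.1139 + 0.2277 = 0.3416 kg·m².
T = 2π√(I/(mgd)) = 2π√(0.3416/(6.80 × 3.69 × 0.183)) = 1.71 s.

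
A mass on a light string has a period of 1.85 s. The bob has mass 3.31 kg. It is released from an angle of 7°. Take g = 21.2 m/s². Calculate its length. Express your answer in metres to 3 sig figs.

1.84 m

From T = 2π√(L/g), L = gT²/(4π²) = 21.2 × 1.850²/(4π²) = 1.84 m.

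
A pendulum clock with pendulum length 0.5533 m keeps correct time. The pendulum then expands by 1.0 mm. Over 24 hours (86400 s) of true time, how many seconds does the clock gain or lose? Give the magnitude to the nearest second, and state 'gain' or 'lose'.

lose 78 s

T ∝ √L, so T'/T = √(0.55430/0.5533) = 1.00090.
In 86400 s of true time the clock registers 86400/1.00090 = 86322.0 s, so it loses 78 s.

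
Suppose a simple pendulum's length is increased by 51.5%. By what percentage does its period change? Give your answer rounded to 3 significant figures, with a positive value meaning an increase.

23.1%

T ∝ √L, so T'/T = √(1.515) = 1.231.
Percentage change in T = (1.231 − 1) × 100% = 23.1%.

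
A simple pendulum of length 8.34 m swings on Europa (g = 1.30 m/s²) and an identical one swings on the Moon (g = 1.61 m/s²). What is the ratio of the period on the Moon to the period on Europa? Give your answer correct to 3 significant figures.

T ∝ 1/√g, so T₂/T₁ = √(g₁/g₂) = √(1.30/1.61) = 0.899.

0.899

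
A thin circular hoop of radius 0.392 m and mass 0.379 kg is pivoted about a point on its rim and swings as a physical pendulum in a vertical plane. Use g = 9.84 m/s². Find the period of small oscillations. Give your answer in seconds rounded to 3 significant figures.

1.77 s

I_cm = mr² = 0.05824 kg·m². The pivot is at distance d = 0.392 m from the centre of mass.
By the parallel-axis theorem, I = I_cm + md² = 0.05824 + 0.05824 = 0.1165 kg·m².
T = 2π√(I/(mgd)) = 2π√(0.1165/(0.379 × 9.84 × 0.392)) = 1.77 s.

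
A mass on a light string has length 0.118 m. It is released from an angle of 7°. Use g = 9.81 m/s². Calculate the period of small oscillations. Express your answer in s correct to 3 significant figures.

T = 2π√(L/g) = 2π√(0.118/9.81) = 2π × 0.1097 = 0.689 s.

0.689 s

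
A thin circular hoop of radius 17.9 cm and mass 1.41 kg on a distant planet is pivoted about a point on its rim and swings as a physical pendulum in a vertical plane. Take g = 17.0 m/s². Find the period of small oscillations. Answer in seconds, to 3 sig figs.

I_cm = mr² = 0.04518 kg·m². The pivot is at distance d = 0.179 m from the centre of mass.
By the parallel-axis theorem, I = I_cm + md² = 0.04518 + 0.04518 = 0.09036 kg·m².
T = 2π√(I/(mgd)) = 2π√(0.09036/(1.41 × 17.0 × 0.179)) = 0.912 s.

0.912 s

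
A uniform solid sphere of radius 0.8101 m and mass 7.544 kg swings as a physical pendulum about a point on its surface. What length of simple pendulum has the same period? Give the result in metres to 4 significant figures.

The equivalent simple-pendulum length is L_eq = I/(md), where I is about the pivot and d = 0.81010 m.
I_cm = (2/5)mR² = 1.9803 kg·m², so I = I_cm + md² = 1.9803 + 4.9508 = 6.9312 kg·m².
L_eq = 6.9312/(7.544 × 0.81010) = 1.134 m.

1.134 m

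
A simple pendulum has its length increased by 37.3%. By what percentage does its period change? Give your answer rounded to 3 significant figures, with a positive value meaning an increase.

T ∝ √L, so T'/T = √(1.373) = 1.172.
Percentage change in T = (1.172 − 1) × 100% = 17.2%.

17.2%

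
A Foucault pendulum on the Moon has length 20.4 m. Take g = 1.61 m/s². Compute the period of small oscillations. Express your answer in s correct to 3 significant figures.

22.4 s

T = 2π√(L/g) = 2π√(20.4/1.61) = 2π × 3.560 = 22.4 s.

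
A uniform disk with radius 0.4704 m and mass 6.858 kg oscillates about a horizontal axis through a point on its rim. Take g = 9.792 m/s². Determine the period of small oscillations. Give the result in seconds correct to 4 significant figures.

1.687 s

I_cm = ½mr² = 0.75876 kg·m². The pivot is at distance d = 0.4704 m from the centre of mass.
By the parallel-axis theorem, I = I_cm + md² = 0.75876 + 1.5175 = 2.2763 kg·m².
T = 2π√(I/(mgd)) = 2π√(2.2763/(6.858 × 9.792 × 0.4704)) = 1.687 s.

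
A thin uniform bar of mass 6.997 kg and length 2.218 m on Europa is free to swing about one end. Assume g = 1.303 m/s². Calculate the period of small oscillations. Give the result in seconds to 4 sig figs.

6.693 s

For a physical pendulum T = 2π√(I/(mgd)), with d = 1.1090 m from pivot to centre of mass.
I_cm = mL²/12 = 6.997 × 2.218²/12 = 2.8685 kg·m²; I = I_cm + md² = 2.8685 + 6.997 × 1.1090² = 11.474 kg·m².
T = 2π√(11.474/(6.997 × 1.303 × 1.1090)) = 6.693 s.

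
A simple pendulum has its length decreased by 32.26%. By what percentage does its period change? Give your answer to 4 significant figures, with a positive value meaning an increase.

-17.70%

T ∝ √L, so T'/T = √(0.67740) = 0.82304.
Percentage change in T = (0.82304 − 1) × 100% = -17.70%.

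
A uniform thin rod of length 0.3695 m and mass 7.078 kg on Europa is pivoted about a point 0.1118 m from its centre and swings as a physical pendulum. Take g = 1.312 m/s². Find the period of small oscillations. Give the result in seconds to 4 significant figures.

For a physical pendulum T = 2π√(I/(mgd)), with d = 0.11180 m from pivot to centre of mass.
I_cm = mL²/12 = 7.078 × 0.3695²/12 = 0.080530 kg·m²; I = I_cm + md² = 0.080530 + 7.078 × 0.11180² = 0.16900 kg·m².
T = 2π√(0.16900/(7.078 × 1.312 × 0.11180)) = 2.535 s.

2.535 s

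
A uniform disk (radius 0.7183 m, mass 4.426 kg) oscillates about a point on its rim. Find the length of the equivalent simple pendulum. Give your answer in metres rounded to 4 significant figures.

1.077 m

The equivalent simple-pendulum length is L_eq = I/(md), where I is about the pivot and d = 0.71830 m.
I_cm = ½mR² = 1.1418 kg·m², so I = I_cm + md² = 1.1418 + 2.2836 = 3.4254 kg·m².
L_eq = 3.4254/(4.426 × 0.71830) = 1.077 m.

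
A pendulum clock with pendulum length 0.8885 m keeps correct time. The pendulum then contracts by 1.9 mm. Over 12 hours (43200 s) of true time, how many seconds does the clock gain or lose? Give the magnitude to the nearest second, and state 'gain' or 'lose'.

T ∝ √L, so T'/T = √(0.88660/0.8885) = 0.998930.
In 43200 s of true time the clock registers 43200/0.998930 = 43246.3 s, so it gains 46 s.

gain 46 s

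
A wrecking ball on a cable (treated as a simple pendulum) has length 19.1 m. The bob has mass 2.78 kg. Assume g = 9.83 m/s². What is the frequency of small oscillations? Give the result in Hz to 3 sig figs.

T = 2π√(L/g) = 2π√(19.1/9.83) = 8.758 s, so f = 1/T = 0.114 Hz.

0.114 Hz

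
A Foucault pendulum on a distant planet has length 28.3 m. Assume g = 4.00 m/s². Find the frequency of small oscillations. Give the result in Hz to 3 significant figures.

T = 2π√(L/g) = 2π√(28.3/4.00) = 16.71 s, so f = 1/T = 0.0598 Hz.

0.0598 Hz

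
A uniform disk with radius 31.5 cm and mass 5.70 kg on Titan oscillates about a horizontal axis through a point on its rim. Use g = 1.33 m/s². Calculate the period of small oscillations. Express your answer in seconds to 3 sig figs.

3.75 s

I_cm = ½mr² = 0.2828 kg·m². The pivot is at distance d = 0.315 m from the centre of mass.
By the parallel-axis theorem, I = I_cm + md² = 0.2828 + 0.5656 = 0.8484 kg·m².
T = 2π√(I/(mgd)) = 2π√(0.8484/(5.70 × 1.33 × 0.315)) = 3.75 s.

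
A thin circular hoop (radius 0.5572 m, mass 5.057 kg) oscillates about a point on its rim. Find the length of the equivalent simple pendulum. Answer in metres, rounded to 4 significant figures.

The equivalent simple-pendulum length is L_eq = I/(md), where I is about the pivot and d = 0.55720 m.
I_cm = mR² = 1.5701 kg·m², so I = I_cm + md² = 1.5701 + 1.5701 = 3.1401 kg·m².
L_eq = 3.1401/(5.057 × 0.55720) = 1.114 m.

1.114 m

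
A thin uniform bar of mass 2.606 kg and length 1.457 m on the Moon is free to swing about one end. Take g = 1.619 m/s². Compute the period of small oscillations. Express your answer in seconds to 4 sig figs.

4.867 s

For a physical pendulum T = 2π√(I/(mgd)), with d = 0.72850 m from pivot to centre of mass.
I_cm = mL²/12 = 2.606 × 1.457²/12 = 0.46101 kg·m²; I = I_cm + md² = 0.46101 + 2.606 × 0.72850² = 1.8440 kg·m².
T = 2π√(1.8440/(2.606 × 1.619 × 0.72850)) = 4.867 s.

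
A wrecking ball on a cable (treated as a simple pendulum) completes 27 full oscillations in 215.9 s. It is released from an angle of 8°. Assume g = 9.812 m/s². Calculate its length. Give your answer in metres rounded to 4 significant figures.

15.89 m

T = 215.9/27 = 7.9963 s.
From T = 2π√(L/g), L = gT²/(4π²) = 9.812 × 7.9963²/(4π²) = 15.89 m.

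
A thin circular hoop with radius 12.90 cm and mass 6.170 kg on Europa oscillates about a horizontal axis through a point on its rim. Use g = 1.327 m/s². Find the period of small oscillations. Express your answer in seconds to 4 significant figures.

I_cm = mr² = 0.10267 kg·m². The pivot is at distance d = 0.1290 m from the centre of mass.
By the parallel-axis theorem, I = I_cm + md² = 0.10267 + 0.10267 = 0.20535 kg·m².
T = 2π√(I/(mgd)) = 2π√(0.20535/(6.170 × 1.327 × 0.1290)) = 2.770 s.

2.770 s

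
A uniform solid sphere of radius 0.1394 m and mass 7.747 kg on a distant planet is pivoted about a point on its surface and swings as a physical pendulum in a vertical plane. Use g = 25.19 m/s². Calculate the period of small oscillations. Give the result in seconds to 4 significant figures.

0.5530 s

I_cm = (2/5)mr² = 0.060217 kg·m². The pivot is at distance d = 0.1394 m from the centre of mass.
By the parallel-axis theorem, I = I_cm + md² = 0.060217 + 0.15054 = 0.21076 kg·m².
T = 2π√(I/(mgd)) = 2π√(0.21076/(7.747 × 25.19 × 0.1394)) = 0.5530 s.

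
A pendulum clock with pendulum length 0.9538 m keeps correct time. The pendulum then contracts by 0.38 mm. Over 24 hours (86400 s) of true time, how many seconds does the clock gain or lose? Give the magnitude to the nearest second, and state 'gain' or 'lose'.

T ∝ √L, so T'/T = √(0.95342/0.9538) = 0.999801.
In 86400 s of true time the clock registers 86400/0.999801 = 86417.2 s, so it gains 17 s.

gain 17 s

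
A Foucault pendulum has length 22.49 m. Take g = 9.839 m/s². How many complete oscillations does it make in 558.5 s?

58

T = 2π√(L/g) = 2π√(22.49/9.839) = 9.4995 s.
Number of complete oscillations = ⌊558.5/9.4995⌋ = ⌊58.793⌋ = 58.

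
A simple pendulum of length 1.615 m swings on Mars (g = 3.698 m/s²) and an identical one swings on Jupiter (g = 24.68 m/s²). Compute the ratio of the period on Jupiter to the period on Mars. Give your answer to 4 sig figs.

0.3871

T ∝ 1/√g, so T₂/T₁ = √(g₁/g₂) = √(3.698/24.68) = 0.3871.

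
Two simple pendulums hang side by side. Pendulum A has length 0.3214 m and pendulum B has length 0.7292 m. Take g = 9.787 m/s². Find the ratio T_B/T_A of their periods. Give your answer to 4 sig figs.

1.506

T ∝ √L, so T_B/T_A = √(L_B/L_A) = √(0.7292/0.3214) = 1.506.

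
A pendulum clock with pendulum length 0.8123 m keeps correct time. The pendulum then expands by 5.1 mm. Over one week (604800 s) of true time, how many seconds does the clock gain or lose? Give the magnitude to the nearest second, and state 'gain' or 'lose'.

T ∝ √L, so T'/T = √(0.81740/0.8123) = 1.00313.
In 604800 s of true time the clock registers 604800/1.00313 = 602910.3 s, so it loses 1890 s.

lose 1890 s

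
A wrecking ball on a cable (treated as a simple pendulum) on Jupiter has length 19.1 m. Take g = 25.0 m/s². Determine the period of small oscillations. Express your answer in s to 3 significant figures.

5.49 s

T = 2π√(L/g) = 2π√(19.1/25.0) = 2π × 0.8741 = 5.49 s.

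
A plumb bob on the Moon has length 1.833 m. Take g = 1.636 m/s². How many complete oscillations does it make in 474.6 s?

71

T = 2π√(L/g) = 2π√(1.833/1.636) = 6.6507 s.
Number of complete oscillations = ⌊474.6/6.6507⌋ = ⌊71.361⌋ = 71.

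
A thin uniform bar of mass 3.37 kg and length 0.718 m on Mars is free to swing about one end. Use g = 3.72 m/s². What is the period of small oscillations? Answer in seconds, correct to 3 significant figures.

2.25 s

For a physical pendulum T = 2π√(I/(mgd)), with d = 0.3590 m from pivot to centre of mass.
I_cm = mL²/12 = 3.37 × 0.718²/12 = 0.1448 kg·m²; I = I_cm + md² = 0.1448 + 3.37 × 0.3590² = 0.5791 kg·m².
T = 2π√(0.5791/(3.37 × 3.72 × 0.3590)) = 2.25 s.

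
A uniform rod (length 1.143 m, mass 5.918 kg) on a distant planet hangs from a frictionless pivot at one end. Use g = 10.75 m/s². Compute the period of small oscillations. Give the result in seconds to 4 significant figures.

For a physical pendulum T = 2π√(I/(mgd)), with d = 0.57150 m from pivot to centre of mass.
I_cm = mL²/12 = 5.918 × 1.143²/12 = 0.64430 kg·m²; I = I_cm + md² = 0.64430 + 5.918 × 0.57150² = 2.5772 kg·m².
T = 2π√(2.5772/(5.918 × 10.75 × 0.57150)) = 1.673 s.

1.673 s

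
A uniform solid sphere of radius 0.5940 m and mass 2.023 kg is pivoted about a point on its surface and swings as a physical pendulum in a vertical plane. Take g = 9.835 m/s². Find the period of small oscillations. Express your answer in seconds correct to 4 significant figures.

I_cm = (2/5)mr² = 0.28551 kg·m². The pivot is at distance d = 0.5940 m from the centre of mass.
By the parallel-axis theorem, I = I_cm + md² = 0.28551 + 0.71379 = 0.99930 kg·m².
T = 2π√(I/(mgd)) = 2π√(0.99930/(2.023 × 9.835 × 0.5940)) = 1.827 s.

1.827 s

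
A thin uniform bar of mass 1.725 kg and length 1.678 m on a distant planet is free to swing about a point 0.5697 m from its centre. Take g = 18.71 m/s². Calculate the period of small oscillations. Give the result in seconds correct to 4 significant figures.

For a physical pendulum T = 2π√(I/(mgd)), with d = 0.56970 m from pivot to centre of mass.
I_cm = mL²/12 = 1.725 × 1.678²/12 = 0.40475 kg·m²; I = I_cm + md² = 0.40475 + 1.725 × 0.56970² = 0.96462 kg·m².
T = 2π√(0.96462/(1.725 × 18.71 × 0.56970)) = 1.439 s.

1.439 s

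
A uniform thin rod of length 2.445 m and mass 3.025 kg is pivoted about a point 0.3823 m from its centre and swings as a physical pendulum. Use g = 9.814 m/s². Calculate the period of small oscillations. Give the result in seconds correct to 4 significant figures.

For a physical pendulum T = 2π√(I/(mgd)), with d = 0.38230 m from pivot to centre of mass.
I_cm = mL²/12 = 3.025 × 2.445²/12 = 1.5070 kg·m²; I = I_cm + md² = 1.5070 + 3.025 × 0.38230² = 1.9491 kg·m².
T = 2π√(1.9491/(3.025 × 9.814 × 0.38230)) = 2.604 s.

2.604 s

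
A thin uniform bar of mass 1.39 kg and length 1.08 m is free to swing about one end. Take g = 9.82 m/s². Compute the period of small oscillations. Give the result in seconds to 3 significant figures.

1.70 s

For a physical pendulum T = 2π√(I/(mgd)), with d = 0.5400 m from pivot to centre of mass.
I_cm = mL²/12 = 1.39 × 1.08²/12 = 0.1351 kg·m²; I = I_cm + md² = 0.1351 + 1.39 × 0.5400² = 0.5404 kg·m².
T = 2π√(0.5404/(1.39 × 9.82 × 0.5400)) = 1.70 s.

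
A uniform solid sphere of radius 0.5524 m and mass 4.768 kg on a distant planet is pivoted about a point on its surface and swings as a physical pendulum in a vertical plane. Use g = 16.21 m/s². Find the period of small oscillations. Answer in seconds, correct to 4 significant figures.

I_cm = (2/5)mr² = 0.58197 kg·m². The pivot is at distance d = 0.5524 m from the centre of mass.
By the parallel-axis theorem, I = I_cm + md² = 0.58197 + 1.4549 = 2.0369 kg·m².
T = 2π√(I/(mgd)) = 2π√(2.0369/(4.768 × 16.21 × 0.5524)) = 1.372 s.

1.372 s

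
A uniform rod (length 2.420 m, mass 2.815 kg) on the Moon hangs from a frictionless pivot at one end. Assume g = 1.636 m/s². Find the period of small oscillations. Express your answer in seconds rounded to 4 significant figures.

For a physical pendulum T = 2π√(I/(mgd)), with d = 1.2100 m from pivot to centre of mass.
I_cm = mL²/12 = 2.815 × 2.420²/12 = 1.3738 kg·m²; I = I_cm + md² = 1.3738 + 2.815 × 1.2100² = 5.4953 kg·m².
T = 2π√(5.4953/(2.815 × 1.636 × 1.2100)) = 6.240 s.

6.240 s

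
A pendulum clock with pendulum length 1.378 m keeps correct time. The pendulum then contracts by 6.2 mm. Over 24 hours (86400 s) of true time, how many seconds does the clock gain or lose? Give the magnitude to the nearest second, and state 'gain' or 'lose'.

T ∝ √L, so T'/T = √(1.37180/1.378) = 0.997748.
In 86400 s of true time the clock registers 86400/0.997748 = 86595.0 s, so it gains 195 s.

gain 195 s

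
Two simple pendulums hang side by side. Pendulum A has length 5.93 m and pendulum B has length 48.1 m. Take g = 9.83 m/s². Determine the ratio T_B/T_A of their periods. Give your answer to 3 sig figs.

T ∝ √L, so T_B/T_A = √(L_B/L_A) = √(48.1/5.93) = 2.85.

2.85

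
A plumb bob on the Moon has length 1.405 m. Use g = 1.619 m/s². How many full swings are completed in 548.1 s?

T = 2π√(L/g) = 2π√(1.405/1.619) = 5.8532 s.
Number of complete oscillations = ⌊548.1/5.8532⌋ = ⌊93.641⌋ = 93.

93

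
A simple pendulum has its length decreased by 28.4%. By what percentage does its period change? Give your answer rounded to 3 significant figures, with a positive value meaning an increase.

-15.4%

T ∝ √L, so T'/T = √(0.7160) = 0.8462.
Percentage change in T = (0.8462 − 1) × 100% = -15.4%.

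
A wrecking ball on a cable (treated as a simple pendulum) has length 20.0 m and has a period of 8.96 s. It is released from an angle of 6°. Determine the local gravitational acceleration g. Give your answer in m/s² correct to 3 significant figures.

From T = 2π√(L/g), g = 4π²L/T² = 4π² × 20.0/8.960² = 9.83 m/s².

9.83 m/s²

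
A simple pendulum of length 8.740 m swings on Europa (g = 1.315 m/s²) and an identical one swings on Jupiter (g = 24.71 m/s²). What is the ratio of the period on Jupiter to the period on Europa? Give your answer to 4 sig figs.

0.2307

T ∝ 1/√g, so T₂/T₁ = √(g₁/g₂) = √(1.315/24.71) = 0.2307.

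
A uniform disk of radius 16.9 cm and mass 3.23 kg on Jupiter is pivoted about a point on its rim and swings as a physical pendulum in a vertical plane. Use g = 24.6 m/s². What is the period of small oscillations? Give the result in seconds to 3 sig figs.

I_cm = ½mr² = 0.04613 kg·m². The pivot is at distance d = 0.169 m from the centre of mass.
By the parallel-axis theorem, I = I_cm + md² = 0.04613 + 0.09225 = 0.1384 kg·m².
T = 2π√(I/(mgd)) = 2π√(0.1384/(3.23 × 24.6 × 0.169)) = 0.638 s.

0.638 s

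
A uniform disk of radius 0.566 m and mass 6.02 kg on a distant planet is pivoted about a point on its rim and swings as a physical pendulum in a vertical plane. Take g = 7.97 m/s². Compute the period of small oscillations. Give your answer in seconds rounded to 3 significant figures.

I_cm = ½mr² = 0.9643 kg·m². The pivot is at distance d = 0.566 m from the centre of mass.
By the parallel-axis theorem, I = I_cm + md² = 0.9643 + 1.929 = 2.893 kg·m².
T = 2π√(I/(mgd)) = 2π√(2.893/(6.02 × 7.97 × 0.566)) = 2.05 s.

2.05 s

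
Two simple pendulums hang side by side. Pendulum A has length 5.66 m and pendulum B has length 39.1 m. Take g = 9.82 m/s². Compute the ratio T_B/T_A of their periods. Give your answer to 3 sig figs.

2.63

T ∝ √L, so T_B/T_A = √(L_B/L_A) = √(39.1/5.66) = 2.63.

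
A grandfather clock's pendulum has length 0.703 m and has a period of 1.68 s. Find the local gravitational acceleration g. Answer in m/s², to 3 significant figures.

From T = 2π√(L/g), g = 4π²L/T² = 4π² × 0.703/1.680² = 9.83 m/s².

9.83 m/s²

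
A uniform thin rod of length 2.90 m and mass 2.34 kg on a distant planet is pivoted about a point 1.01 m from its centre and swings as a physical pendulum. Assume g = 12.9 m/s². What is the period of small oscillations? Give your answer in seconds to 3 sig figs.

For a physical pendulum T = 2π√(I/(mgd)), with d = 1.010 m from pivot to centre of mass.
I_cm = mL²/12 = 2.34 × 2.90²/12 = 1.640 kg·m²; I = I_cm + md² = 1.640 + 2.34 × 1.010² = 4.027 kg·m².
T = 2π√(4.027/(2.34 × 12.9 × 1.010)) = 2.28 s.

2.28 s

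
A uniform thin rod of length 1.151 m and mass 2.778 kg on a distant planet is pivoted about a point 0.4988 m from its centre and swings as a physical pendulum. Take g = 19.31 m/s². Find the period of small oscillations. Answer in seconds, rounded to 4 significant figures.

1.213 s

For a physical pendulum T = 2π√(I/(mgd)), with d = 0.49880 m from pivot to centre of mass.
I_cm = mL²/12 = 2.778 × 1.151²/12 = 0.30669 kg·m²; I = I_cm + md² = 0.30669 + 2.778 × 0.49880² = 0.99786 kg·m².
T = 2π√(0.99786/(2.778 × 19.31 × 0.49880)) = 1.213 s.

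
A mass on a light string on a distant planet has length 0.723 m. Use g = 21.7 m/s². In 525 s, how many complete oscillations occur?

457

T = 2π√(L/g) = 2π√(0.723/21.7) = 1.147 s.
Number of complete oscillations = ⌊525/1.147⌋ = ⌊457.8⌋ = 457.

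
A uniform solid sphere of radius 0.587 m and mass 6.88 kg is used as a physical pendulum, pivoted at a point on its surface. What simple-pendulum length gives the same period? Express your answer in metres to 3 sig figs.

The equivalent simple-pendulum length is L_eq = I/(md), where I is about the pivot and d = 0.5870 m.
I_cm = (2/5)mR² = 0.9483 kg·m², so I = I_cm + md² = 0.9483 + 2.371 = 3.319 kg·m².
L_eq = 3.319/(6.88 × 0.5870) = 0.822 m.

0.822 m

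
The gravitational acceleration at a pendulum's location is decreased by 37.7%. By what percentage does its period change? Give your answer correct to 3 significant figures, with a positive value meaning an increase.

T ∝ 1/√g, so T'/T = 1/√(0.6230) = 1.267.
Percentage change in T = (1.267 − 1) × 100% = 26.7%.

26.7%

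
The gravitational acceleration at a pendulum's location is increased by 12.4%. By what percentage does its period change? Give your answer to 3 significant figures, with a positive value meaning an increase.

-5.68%

T ∝ 1/√g, so T'/T = 1/√(1.124) = 0.9432.
Percentage change in T = (0.9432 − 1) × 100% = -5.68%.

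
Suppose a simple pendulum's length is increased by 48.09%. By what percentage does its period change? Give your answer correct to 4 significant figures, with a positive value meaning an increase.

T ∝ √L, so T'/T = √(1.4809) = 1.2169.
Percentage change in T = (1.2169 − 1) × 100% = 21.69%.

21.69%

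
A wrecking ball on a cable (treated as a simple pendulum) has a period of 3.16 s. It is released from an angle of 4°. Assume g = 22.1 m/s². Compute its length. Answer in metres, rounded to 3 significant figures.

From T = 2π√(L/g), L = gT²/(4π²) = 22.1 × 3.160²/(4π²) = 5.59 m.

5.59 m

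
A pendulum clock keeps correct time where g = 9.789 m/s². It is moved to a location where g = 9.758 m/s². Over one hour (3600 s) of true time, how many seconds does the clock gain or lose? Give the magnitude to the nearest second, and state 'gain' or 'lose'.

The clock's period scales as T ∝ 1/√g, so T'/T = √(9.789/9.758) = 1.00159.
In 3600 s of true time the clock registers 3600/1.00159 = 3594.3 s, so it loses 6 s.

lose 6 s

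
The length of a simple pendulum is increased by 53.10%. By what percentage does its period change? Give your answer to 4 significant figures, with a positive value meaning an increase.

T ∝ √L, so T'/T = √(1.5310) = 1.2373.
Percentage change in T = (1.2373 − 1) × 100% = 23.73%.

23.73%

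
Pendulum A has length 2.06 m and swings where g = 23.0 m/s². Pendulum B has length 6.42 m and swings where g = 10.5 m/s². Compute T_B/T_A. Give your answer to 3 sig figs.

2.61

T = 2π√(L/g), so T_B/T_A = √((L_B/g_B)/(L_A/g_A)) = √((6.42/10.5)/(2.06/23.0)) = 2.61.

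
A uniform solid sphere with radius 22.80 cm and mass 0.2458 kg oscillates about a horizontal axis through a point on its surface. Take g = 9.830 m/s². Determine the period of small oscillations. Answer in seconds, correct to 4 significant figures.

1.132 s

I_cm = (2/5)mr² = 0.0051111 kg·m². The pivot is at distance d = 0.2280 m from the centre of mass.
By the parallel-axis theorem, I = I_cm + md² = 0.0051111 + 0.012778 = 0.017889 kg·m².
T = 2π√(I/(mgd)) = 2π√(0.017889/(0.2458 × 9.830 × 0.2280)) = 1.132 s.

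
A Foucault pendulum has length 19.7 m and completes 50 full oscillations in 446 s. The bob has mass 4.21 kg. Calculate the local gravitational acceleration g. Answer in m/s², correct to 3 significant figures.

T = 446/50 = 8.920 s.
From T = 2π√(L/g), g = 4π²L/T² = 4π² × 19.7/8.920² = 9.77 m/s².

9.77 m/s²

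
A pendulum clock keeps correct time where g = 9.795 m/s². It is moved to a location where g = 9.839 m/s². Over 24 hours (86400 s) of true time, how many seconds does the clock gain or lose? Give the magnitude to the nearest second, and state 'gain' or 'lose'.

gain 194 s

The clock's period scales as T ∝ 1/√g, so T'/T = √(9.795/9.839) = 0.997761.
In 86400 s of true time the clock registers 86400/0.997761 = 86593.8 s, so it gains 194 s.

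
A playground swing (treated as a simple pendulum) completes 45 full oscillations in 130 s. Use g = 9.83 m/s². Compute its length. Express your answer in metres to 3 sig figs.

T = 130/45 = 2.889 s.
From T = 2π√(L/g), L = gT²/(4π²) = 9.83 × 2.889²/(4π²) = 2.08 m.

2.08 m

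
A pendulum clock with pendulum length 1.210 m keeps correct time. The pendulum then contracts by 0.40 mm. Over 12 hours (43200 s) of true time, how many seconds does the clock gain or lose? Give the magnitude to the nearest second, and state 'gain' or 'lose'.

gain 7 s

T ∝ √L, so T'/T = √(1.20960/1.210) = 0.999835.
In 43200 s of true time the clock registers 43200/0.999835 = 43207.1 s, so it gains 7 s.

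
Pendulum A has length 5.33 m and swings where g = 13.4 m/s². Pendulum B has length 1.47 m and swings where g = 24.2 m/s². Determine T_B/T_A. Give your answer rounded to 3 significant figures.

T = 2π√(L/g), so T_B/T_A = √((L_B/g_B)/(L_A/g_A)) = √((1.47/24.2)/(5.33/13.4)) = 0.391.

0.391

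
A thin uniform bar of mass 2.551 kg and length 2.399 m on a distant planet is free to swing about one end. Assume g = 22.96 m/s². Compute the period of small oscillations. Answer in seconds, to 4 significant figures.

1.658 s

For a physical pendulum T = 2π√(I/(mgd)), with d = 1.1995 m from pivot to centre of mass.
I_cm = mL²/12 = 2.551 × 2.399²/12 = 1.2235 kg·m²; I = I_cm + md² = 1.2235 + 2.551 × 1.1995² = 4.8938 kg·m².
T = 2π√(4.8938/(2.551 × 22.96 × 1.1995)) = 1.658 s.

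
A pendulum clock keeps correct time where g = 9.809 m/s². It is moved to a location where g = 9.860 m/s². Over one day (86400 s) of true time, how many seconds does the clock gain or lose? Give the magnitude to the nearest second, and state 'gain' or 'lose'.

gain 224 s

The clock's period scales as T ∝ 1/√g, so T'/T = √(9.809/9.860) = 0.997410.
In 86400 s of true time the clock registers 86400/0.997410 = 86624.3 s, so it gains 224 s.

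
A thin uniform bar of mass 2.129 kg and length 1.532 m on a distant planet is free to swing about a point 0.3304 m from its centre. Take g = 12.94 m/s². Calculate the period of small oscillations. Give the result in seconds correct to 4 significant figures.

For a physical pendulum T = 2π√(I/(mgd)), with d = 0.33040 m from pivot to centre of mass.
I_cm = mL²/12 = 2.129 × 1.532²/12 = 0.41640 kg·m²; I = I_cm + md² = 0.41640 + 2.129 × 0.33040² = 0.64881 kg·m².
T = 2π√(0.64881/(2.129 × 12.94 × 0.33040)) = 1.678 s.

1.678 s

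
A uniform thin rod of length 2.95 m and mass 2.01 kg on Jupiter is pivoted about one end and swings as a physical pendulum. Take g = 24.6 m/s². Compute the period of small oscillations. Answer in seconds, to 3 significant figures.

1.78 s

For a physical pendulum T = 2π√(I/(mgd)), with d = 1.475 m from pivot to centre of mass.
I_cm = mL²/12 = 2.01 × 2.95²/12 = 1.458 kg·m²; I = I_cm + md² = 1.458 + 2.01 × 1.475² = 5.831 kg·m².
T = 2π√(5.831/(2.01 × 24.6 × 1.475)) = 1.78 s.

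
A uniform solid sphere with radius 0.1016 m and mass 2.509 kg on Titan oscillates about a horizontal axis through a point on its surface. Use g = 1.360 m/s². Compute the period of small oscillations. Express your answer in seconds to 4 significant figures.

I_cm = (2/5)mr² = 0.010360 kg·m². The pivot is at distance d = 0.1016 m from the centre of mass.
By the parallel-axis theorem, I = I_cm + md² = 0.010360 + 0.025899 = 0.036259 kg·m².
T = 2π√(I/(mgd)) = 2π√(0.036259/(2.509 × 1.360 × 0.1016)) = 2.032 s.

2.032 s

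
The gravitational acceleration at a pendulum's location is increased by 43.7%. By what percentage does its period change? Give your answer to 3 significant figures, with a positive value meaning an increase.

T ∝ 1/√g, so T'/T = 1/√(1.437) = 0.8342.
Percentage change in T = (0.8342 − 1) × 100% = -16.6%.

-16.6%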